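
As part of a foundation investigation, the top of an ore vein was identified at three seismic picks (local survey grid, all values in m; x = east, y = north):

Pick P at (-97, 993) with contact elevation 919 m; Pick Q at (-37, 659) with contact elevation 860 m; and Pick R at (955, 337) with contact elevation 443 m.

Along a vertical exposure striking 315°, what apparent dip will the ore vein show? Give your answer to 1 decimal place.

19.2°

Let the plane be z = a·x + b·y + c.
Pick Q−Pick P: 60a − 334b = −59;  Pick R−Pick P: 1052a − 656b = −476.
Solving gives a = −0.38550, b = 0.10739.
Unit vector along 315° is (sin 315°, cos 315°) = (-0.7071, 0.7071).
Slope in that direction = a·(-0.7071) + b·(0.7071) = 0.34853.
Apparent dip = arctan|0.34853| = 19.2° (true dip is 21.8°, so apparent ≤ true as expected).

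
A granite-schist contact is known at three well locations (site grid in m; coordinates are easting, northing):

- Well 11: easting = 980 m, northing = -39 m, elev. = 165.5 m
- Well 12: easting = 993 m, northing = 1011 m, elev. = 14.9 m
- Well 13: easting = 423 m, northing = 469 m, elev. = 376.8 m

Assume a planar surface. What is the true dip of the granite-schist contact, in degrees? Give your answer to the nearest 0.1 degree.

Let the plane be z = a·easting + b·northing + c.
Well 12−Well 11: 13a + 1050b = −150.6;  Well 13−Well 11: −557a + 508b = 211.3.
Solving gives a = −0.50447, b = −0.13718.
Gradient magnitude |∇z| = √(a² + b²) = √(0.25449 + 0.01882) = 0.52279.
True dip = arctan(0.52279) = 27.6°, dipping toward ENE (azimuth ≈ 075°).

27.6°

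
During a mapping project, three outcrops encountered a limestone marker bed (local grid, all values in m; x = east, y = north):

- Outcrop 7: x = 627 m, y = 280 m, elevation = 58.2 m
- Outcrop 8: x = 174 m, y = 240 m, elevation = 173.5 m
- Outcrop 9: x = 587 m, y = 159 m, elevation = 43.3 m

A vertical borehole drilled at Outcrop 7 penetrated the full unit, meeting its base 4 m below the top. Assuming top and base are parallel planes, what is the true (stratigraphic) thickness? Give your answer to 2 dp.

3.78 m

Let the plane be z = a·x + b·y + c.
Outcrop 8−Outcrop 7: −453a − 40b = 115.3;  Outcrop 9−Outcrop 7: −40a − 121b = −14.9.
Solving gives a = −0.27338, b = 0.21351.
|∇z| = √(a²+b²) = 0.34688, so dip δ = arctan(0.34688) = 19.13°.
True thickness = vertical thickness × cos δ = 4 × cos 19.13° = 3.78 m.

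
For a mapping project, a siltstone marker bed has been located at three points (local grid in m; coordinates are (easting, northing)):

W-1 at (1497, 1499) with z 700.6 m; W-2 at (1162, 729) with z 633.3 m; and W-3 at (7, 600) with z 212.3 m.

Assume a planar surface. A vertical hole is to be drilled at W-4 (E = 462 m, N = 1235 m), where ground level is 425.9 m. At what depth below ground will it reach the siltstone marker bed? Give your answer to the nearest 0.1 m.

Two edge vectors: W-1→W-2 = (-335, -770, -67.3), W-1→W-3 = (-1490, -899, -488.3).
Normal n = (W-1→W-2) × (W-1→W-3) = (315488.3, -63303.5, -846135).
So ∂z/∂E = −n_x/n_z = 0.372858 and ∂z/∂N = −n_y/n_z = −0.074815.
Intercept c from W-1: 700.6 − 558.17 + 112.15 = 254.58.
At (462, 1235): z_contact = 172.26 − 92.40 + 254.58 = 334.44 m.
Depth below ground = 425.9 − 334.44 = 91.5 m.

91.5 m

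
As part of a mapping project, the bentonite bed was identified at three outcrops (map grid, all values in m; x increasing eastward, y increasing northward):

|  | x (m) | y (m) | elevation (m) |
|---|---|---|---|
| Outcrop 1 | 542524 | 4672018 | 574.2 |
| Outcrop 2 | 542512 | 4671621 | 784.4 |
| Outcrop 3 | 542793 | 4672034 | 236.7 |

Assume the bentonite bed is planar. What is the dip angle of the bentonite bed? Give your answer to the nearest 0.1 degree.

Two edge vectors: Outcrop 1→Outcrop 2 = (-12, -397, 210.2), Outcrop 1→Outcrop 3 = (269, 16, -337.5).
Normal n = (Outcrop 1→Outcrop 2) × (Outcrop 1→Outcrop 3) = (130624.3, 52493.8, 106601).
So ∂z/∂x = −n_x/n_z = −1.22536 and ∂z/∂y = −n_y/n_z = −0.49243.
Gradient magnitude |∇z| = √(a² + b²) = √(1.50150 + 0.24249) = 1.32060.
True dip = arctan(1.32060) = 52.9°, dipping toward ENE (azimuth ≈ 068°).

52.9°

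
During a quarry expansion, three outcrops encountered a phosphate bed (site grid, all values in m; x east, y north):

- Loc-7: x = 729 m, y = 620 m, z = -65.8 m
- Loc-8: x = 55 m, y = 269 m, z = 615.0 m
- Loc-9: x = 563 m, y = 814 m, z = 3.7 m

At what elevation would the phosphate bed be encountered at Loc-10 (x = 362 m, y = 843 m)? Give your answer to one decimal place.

159.9 m

Two edge vectors: Loc-7→Loc-8 = (-674, -351, 680.8), Loc-7→Loc-9 = (-166, 194, 69.5).
Normal n = (Loc-7→Loc-8) × (Loc-7→Loc-9) = (-156469.7, -66169.8, -189022).
So ∂z/∂x = −n_x/n_z = −0.82779 and ∂z/∂y = −n_y/n_z = −0.35006.
Intercept c from Loc-7: -65.8 + 603.46 + 217.04 = 754.70.
At (362, 843): z = −299.7 − 295.1 + 754.70 = 159.9 m.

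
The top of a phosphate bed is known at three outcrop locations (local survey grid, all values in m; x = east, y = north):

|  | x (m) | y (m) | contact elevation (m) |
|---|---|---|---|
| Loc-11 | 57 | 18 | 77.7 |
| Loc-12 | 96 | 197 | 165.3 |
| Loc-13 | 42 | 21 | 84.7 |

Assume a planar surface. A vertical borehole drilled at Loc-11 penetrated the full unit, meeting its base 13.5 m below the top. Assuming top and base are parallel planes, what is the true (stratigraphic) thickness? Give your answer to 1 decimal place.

Two edge vectors: Loc-11→Loc-12 = (39, 179, 87.6), Loc-11→Loc-13 = (-15, 3, 7).
Normal n = (Loc-11→Loc-12) × (Loc-11→Loc-13) = (990.2, -1587, 2802).
So ∂z/∂x = −n_x/n_z = −0.35339 and ∂z/∂y = −n_y/n_z = 0.56638.
|∇z| = √(a²+b²) = 0.66759, so dip δ = arctan(0.66759) = 33.73°.
True thickness = vertical thickness × cos δ = 13.5 × cos 33.73° = 11.2 m.

11.2 m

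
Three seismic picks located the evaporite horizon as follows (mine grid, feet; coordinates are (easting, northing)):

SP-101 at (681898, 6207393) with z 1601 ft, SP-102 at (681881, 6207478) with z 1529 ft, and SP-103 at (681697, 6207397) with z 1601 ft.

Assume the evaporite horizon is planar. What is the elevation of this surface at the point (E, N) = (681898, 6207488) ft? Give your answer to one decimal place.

1520.2 ft

Let the plane be z = a·E + b·N + c.
SP-102−SP-101: −17a + 85b = −72;  SP-103−SP-101: −201a + 4b = 0.
Solving gives a = −0.016924252, b = −0.850443674.
Then c = 1601 − a·681898 − b·6207393 = 5292179.72.
At (681898, 6207488): z = −11540.6 − 5279118.9 + 5292179.72 = 1520.2 ft.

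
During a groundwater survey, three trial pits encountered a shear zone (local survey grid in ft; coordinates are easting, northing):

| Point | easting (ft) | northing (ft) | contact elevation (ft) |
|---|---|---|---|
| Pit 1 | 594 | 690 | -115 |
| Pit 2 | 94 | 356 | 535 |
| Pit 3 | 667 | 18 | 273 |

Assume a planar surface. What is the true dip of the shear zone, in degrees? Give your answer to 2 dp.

Two edge vectors: Pit 1→Pit 2 = (-500, -334, 650), Pit 1→Pit 3 = (73, -672, 388).
Normal n = (Pit 1→Pit 2) × (Pit 1→Pit 3) = (307208, 241450, 360382).
So ∂z/∂easting = −n_x/n_z = −0.85245 and ∂z/∂northing = −n_y/n_z = −0.66998.
Gradient magnitude |∇z| = √(a² + b²) = √(0.72667 + 0.44888) = 1.08423.
True dip = arctan(1.08423) = 47.31°, dipping toward NE (azimuth ≈ 052°).

47.31°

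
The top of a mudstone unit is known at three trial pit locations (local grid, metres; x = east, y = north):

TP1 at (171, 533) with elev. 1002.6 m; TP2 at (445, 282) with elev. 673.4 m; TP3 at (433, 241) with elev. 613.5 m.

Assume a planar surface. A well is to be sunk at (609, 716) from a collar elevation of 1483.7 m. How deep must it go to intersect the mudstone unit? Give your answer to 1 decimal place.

Two edge vectors: TP1→TP2 = (274, -251, -329.2), TP1→TP3 = (262, -292, -389.1).
Normal n = (TP1→TP2) × (TP1→TP3) = (1537.7, 20363, -14246).
So ∂z/∂x = −n_x/n_z = 0.10794 and ∂z/∂y = −n_y/n_z = 1.42938.
Intercept c from TP1: 1002.6 − 18.46 − 761.86 = 222.28.
At (609, 716): z_contact = 65.73 + 1023.44 + 222.28 = 1311.45 m.
Depth below ground = 1483.7 − 1311.45 = 172.2 m.

172.2 m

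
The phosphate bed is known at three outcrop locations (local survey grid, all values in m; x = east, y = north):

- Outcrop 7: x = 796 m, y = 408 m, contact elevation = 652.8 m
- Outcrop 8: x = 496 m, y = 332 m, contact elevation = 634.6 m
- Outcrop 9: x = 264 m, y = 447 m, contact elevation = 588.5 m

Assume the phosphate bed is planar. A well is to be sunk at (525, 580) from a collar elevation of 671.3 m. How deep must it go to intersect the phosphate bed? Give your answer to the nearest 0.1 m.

Two edge vectors: Outcrop 7→Outcrop 8 = (-300, -76, -18.2), Outcrop 7→Outcrop 9 = (-532, 39, -64.3).
Normal n = (Outcrop 7→Outcrop 8) × (Outcrop 7→Outcrop 9) = (5596.6, -9607.6, -52132).
So ∂z/∂x = −n_x/n_z = 0.10735 and ∂z/∂y = −n_y/n_z = −0.18429.
Intercept c from Outcrop 7: 652.8 − 85.45 + 75.19 = 642.54.
At (525, 580): z_contact = 56.36 − 106.89 + 642.54 = 592.01 m.
Depth below ground = 671.3 − 592.01 = 79.3 m.

79.3 m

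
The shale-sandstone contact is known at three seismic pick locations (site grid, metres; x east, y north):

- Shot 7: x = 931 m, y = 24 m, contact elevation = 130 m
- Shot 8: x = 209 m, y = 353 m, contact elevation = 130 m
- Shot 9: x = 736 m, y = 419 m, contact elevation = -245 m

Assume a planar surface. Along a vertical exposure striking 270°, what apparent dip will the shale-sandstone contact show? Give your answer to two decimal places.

29.17°

Let the plane be z = a·x + b·y + c.
Shot 8−Shot 7: −722a + 329b = 0;  Shot 9−Shot 7: −195a + 395b = −375.
Solving gives a = −0.55817, b = −1.22492.
Unit vector along 270° is (sin 270°, cos 270°) = (-1.0000, -0.0000).
Slope in that direction = a·(-1.0000) + b·(-0.0000) = 0.55817.
Apparent dip = arctan|0.55817| = 29.17° (true dip is 53.4°, so apparent ≤ true as expected).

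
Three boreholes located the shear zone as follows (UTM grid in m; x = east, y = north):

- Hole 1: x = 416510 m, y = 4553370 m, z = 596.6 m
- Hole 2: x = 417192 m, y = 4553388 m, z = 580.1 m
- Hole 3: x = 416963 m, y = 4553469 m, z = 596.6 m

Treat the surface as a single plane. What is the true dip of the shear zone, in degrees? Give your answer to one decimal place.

Let the plane be z = a·x + b·y + c.
Hole 2−Hole 1: 682a + 18b = −16.5;  Hole 3−Hole 1: 453a + 99b = 0.
Solving gives a = −0.02752, b = 0.12591.
Gradient magnitude |∇z| = √(a² + b²) = √(0.00076 + 0.01585) = 0.12888.
True dip = arctan(0.12888) = 7.3°, dipping toward SSE (azimuth ≈ 168°).

7.3°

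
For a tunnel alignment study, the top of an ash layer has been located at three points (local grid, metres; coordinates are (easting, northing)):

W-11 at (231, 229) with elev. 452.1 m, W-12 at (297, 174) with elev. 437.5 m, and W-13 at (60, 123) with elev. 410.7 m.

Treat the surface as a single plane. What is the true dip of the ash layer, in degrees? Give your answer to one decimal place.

Two edge vectors: W-11→W-12 = (66, -55, -14.6), W-11→W-13 = (-171, -106, -41.4).
Normal n = (W-11→W-12) × (W-11→W-13) = (729.4, 5229, -16401).
So ∂z/∂E = −n_x/n_z = 0.04447 and ∂z/∂N = −n_y/n_z = 0.31882.
Gradient magnitude |∇z| = √(a² + b²) = √(0.00198 + 0.10165) = 0.32191.
True dip = arctan(0.32191) = 17.8°, dipping toward S (azimuth ≈ 188°).

17.8°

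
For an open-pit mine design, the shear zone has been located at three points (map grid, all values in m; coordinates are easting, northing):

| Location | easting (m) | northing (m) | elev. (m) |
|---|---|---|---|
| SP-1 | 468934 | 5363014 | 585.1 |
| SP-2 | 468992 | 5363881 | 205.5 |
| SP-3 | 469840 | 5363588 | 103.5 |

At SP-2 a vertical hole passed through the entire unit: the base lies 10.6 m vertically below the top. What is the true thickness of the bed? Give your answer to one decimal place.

Let the plane be z = a·easting + b·northing + c.
SP-2−SP-1: 58a + 867b = −379.6;  SP-3−SP-1: 906a + 574b = −481.6.
Solving gives a = −0.26543, b = −0.42008.
|∇z| = √(a²+b²) = 0.49691, so dip δ = arctan(0.49691) = 26.42°.
True thickness = vertical thickness × cos δ = 10.6 × cos 26.42° = 9.5 m.

9.5 m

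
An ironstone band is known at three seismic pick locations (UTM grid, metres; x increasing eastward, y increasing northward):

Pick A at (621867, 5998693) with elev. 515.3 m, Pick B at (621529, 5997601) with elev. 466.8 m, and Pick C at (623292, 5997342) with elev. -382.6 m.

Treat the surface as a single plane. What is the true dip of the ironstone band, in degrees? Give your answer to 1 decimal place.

26.1°

Let the plane be z = a·x + b·y + c.
Pick B−Pick A: −338a − 1092b = −48.5;  Pick C−Pick A: 1425a − 1351b = −897.9.
Solving gives a = −0.45460, b = 0.18512.
Gradient magnitude |∇z| = √(a² + b²) = √(0.20666 + 0.03427) = 0.49084.
True dip = arctan(0.49084) = 26.1°, dipping toward ESE (azimuth ≈ 112°).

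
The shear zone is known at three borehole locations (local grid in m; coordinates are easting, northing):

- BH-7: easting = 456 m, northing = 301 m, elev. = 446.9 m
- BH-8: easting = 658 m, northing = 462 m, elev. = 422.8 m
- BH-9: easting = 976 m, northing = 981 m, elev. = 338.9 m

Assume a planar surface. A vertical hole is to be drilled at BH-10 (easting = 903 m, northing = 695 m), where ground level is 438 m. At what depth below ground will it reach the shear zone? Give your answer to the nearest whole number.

51 m

Let the plane be z = a·easting + b·northing + c.
BH-8−BH-7: 202a + 161b = −24.1;  BH-9−BH-7: 520a + 680b = −108.
Solving gives a = 0.01864, b = −0.17308.
Then c = 446.9 − a·456 − b·301 = 490.50.
At (903, 695): z_contact = 16.8 − 120.3 + 490.50 = 387.0 m.
Depth below ground = 438 − 387.0 = 51 m.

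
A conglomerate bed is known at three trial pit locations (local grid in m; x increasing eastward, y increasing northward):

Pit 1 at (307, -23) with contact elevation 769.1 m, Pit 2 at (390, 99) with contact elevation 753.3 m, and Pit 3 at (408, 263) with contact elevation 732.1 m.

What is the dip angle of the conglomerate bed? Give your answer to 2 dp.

7.36°

Two edge vectors: Pit 1→Pit 2 = (83, 122, -15.8), Pit 1→Pit 3 = (101, 286, -37).
Normal n = (Pit 1→Pit 2) × (Pit 1→Pit 3) = (4.8, 1475.2, 11416).
So ∂z/∂x = −n_x/n_z = −0.00042 and ∂z/∂y = −n_y/n_z = −0.12922.
Gradient magnitude |∇z| = √(a² + b²) = √(0.00000 + 0.01670) = 0.12922.
True dip = arctan(0.12922) = 7.36°, dipping toward N (azimuth ≈ 000°).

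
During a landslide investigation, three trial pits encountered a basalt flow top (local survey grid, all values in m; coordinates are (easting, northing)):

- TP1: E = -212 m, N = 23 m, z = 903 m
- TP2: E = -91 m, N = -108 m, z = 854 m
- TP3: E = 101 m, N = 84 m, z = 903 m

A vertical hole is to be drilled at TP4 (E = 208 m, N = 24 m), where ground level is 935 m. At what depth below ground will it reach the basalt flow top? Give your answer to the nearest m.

58 m

Two edge vectors: TP1→TP2 = (121, -131, -49), TP1→TP3 = (313, 61, 0).
Normal n = (TP1→TP2) × (TP1→TP3) = (2989, -15337, 48384).
So ∂z/∂E = −n_x/n_z = −0.06178 and ∂z/∂N = −n_y/n_z = 0.31698.
Intercept c from TP1: 903 − 13.10 − 7.29 = 882.61.
At (208, 24): z_contact = −12.8 + 7.6 + 882.61 = 877.4 m.
Depth below ground = 935 − 877.4 = 58 m.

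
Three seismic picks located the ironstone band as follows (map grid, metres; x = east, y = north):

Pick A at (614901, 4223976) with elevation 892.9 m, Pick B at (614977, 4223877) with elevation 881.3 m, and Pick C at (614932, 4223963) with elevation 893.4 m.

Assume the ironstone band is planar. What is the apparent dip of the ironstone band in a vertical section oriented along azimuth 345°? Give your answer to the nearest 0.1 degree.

Two edge vectors: Pick A→Pick B = (76, -99, -11.6), Pick A→Pick C = (31, -13, 0.5).
Normal n = (Pick A→Pick B) × (Pick A→Pick C) = (-200.3, -397.6, 2081).
So ∂z/∂x = −n_x/n_z = 0.09625 and ∂z/∂y = −n_y/n_z = 0.19106.
Unit vector along 345° is (sin 345°, cos 345°) = (-0.2588, 0.9659).
Slope in that direction = a·(-0.2588) + b·(0.9659) = 0.15964.
Apparent dip = arctan|0.15964| = 9.1° (true dip is 12.1°, so apparent ≤ true as expected).

9.1°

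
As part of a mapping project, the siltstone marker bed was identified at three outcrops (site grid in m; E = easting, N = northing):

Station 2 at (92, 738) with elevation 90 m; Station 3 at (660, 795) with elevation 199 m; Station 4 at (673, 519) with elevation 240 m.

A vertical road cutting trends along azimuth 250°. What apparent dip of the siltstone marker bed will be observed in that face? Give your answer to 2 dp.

Let the plane be z = a·E + b·N + c.
Station 3−Station 2: 568a + 57b = 109;  Station 4−Station 2: 581a − 219b = 150.
Solving gives a = 0.20584, b = −0.13886.
Unit vector along 250° is (sin 250°, cos 250°) = (-0.9397, -0.3420).
Slope in that direction = a·(-0.9397) + b·(-0.3420) = −0.14593.
Apparent dip = arctan|0.14593| = 8.30° (true dip is 13.9°, so apparent ≤ true as expected).

8.30°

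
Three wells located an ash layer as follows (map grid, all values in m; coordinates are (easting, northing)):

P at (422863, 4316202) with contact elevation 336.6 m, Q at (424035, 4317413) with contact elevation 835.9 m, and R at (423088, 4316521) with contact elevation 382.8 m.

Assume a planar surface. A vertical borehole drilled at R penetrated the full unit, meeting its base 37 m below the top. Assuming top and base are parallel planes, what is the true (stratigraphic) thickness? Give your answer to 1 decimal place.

Two edge vectors: P→Q = (1172, 1211, 499.3), P→R = (225, 319, 46.2).
Normal n = (P→Q) × (P→R) = (-103328.5, 58196.1, 101393).
So ∂z/∂E = −n_x/n_z = 1.01909 and ∂z/∂N = −n_y/n_z = −0.57397.
|∇z| = √(a²+b²) = 1.16961, so dip δ = arctan(1.16961) = 49.47°.
True thickness = vertical thickness × cos δ = 37 × cos 49.47° = 24.0 m.

24.0 m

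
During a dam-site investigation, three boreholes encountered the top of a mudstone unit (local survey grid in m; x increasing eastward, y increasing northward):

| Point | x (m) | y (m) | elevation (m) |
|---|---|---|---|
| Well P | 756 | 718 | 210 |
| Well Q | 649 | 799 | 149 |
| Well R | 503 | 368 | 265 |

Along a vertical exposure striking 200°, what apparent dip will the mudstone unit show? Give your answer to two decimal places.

13.82°

Two edge vectors: Well P→Well Q = (-107, 81, -61), Well P→Well R = (-253, -350, 55).
Normal n = (Well P→Well Q) × (Well P→Well R) = (-16895, 21318, 57943).
So ∂z/∂x = −n_x/n_z = 0.29158 and ∂z/∂y = −n_y/n_z = −0.36791.
Unit vector along 200° is (sin 200°, cos 200°) = (-0.3420, -0.9397).
Slope in that direction = a·(-0.3420) + b·(-0.9397) = 0.24600.
Apparent dip = arctan|0.24600| = 13.82° (true dip is 25.1°, so apparent ≤ true as expected).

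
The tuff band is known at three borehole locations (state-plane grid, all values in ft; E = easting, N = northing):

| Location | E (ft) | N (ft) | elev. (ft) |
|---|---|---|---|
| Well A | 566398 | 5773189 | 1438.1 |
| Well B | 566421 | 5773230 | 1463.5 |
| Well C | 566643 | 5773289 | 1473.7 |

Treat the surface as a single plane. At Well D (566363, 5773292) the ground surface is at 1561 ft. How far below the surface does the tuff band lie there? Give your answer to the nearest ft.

46 ft

Two edge vectors: Well A→Well B = (23, 41, 25.4), Well A→Well C = (245, 100, 35.6).
Normal n = (Well A→Well B) × (Well A→Well C) = (-1080.4, 5404.2, -7745).
So ∂z/∂E = −n_x/n_z = −0.13949645 and ∂z/∂N = −n_y/n_z = 0.69776630.
Intercept c from Well A: 1438.1 + 79010.51 − 4028336.73 = −3947888.12.
At (566363, 5773292): z_contact = −79005.6 + 4028408.6 − 3947888.12 = 1514.9 ft.
Depth below ground = 1561 − 1514.9 = 46 ft.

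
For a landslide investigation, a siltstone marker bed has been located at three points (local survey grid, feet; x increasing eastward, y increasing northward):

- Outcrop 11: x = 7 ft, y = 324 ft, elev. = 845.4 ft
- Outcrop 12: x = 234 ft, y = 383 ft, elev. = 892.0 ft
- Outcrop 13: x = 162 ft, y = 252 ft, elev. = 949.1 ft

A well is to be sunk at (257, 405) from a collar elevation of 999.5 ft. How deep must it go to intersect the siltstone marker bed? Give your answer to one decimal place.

Let the plane be z = a·x + b·y + c.
Outcrop 12−Outcrop 11: 227a + 59b = 46.6;  Outcrop 13−Outcrop 11: 155a − 72b = 103.7.
Solving gives a = 0.37167, b = −0.64015.
Then c = 845.4 − a·7 − b·324 = 1050.21.
At (257, 405): z_contact = 95.52 − 259.26 + 1050.21 = 886.47 ft.
Depth below ground = 999.5 − 886.47 = 113.0 ft.

113.0 ft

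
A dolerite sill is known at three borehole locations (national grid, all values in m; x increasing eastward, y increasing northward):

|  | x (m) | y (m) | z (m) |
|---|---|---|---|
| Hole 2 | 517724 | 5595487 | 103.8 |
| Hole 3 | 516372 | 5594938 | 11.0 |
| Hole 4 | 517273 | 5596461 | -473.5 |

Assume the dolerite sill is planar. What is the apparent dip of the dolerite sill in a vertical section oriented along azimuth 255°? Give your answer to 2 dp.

7.37°

Let the plane be z = a·x + b·y + c.
Hole 3−Hole 2: −1352a − 549b = −92.8;  Hole 4−Hole 2: −451a + 974b = −577.3.
Solving gives a = 0.26036, b = −0.47215.
Unit vector along 255° is (sin 255°, cos 255°) = (-0.9659, -0.2588).
Slope in that direction = a·(-0.9659) + b·(-0.2588) = −0.12929.
Apparent dip = arctan|0.12929| = 7.37° (true dip is 28.3°, so apparent ≤ true as expected).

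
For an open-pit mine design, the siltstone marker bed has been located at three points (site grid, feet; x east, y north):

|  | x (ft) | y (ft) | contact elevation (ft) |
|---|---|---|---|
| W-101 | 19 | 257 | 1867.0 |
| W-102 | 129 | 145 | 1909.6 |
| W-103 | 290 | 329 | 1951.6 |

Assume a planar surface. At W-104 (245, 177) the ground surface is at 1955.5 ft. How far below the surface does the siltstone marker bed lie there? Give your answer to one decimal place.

Two edge vectors: W-101→W-102 = (110, -112, 42.6), W-101→W-103 = (271, 72, 84.6).
Normal n = (W-101→W-102) × (W-101→W-103) = (-12542.4, 2238.6, 38272).
So ∂z/∂x = −n_x/n_z = 0.32772 and ∂z/∂y = −n_y/n_z = −0.05849.
Intercept c from W-101: 1867 − 6.23 + 15.03 = 1875.81.
At (245, 177): z_contact = 80.29 − 10.35 + 1875.81 = 1945.74 ft.
Depth below ground = 1955.5 − 1945.74 = 9.8 ft.

9.8 ft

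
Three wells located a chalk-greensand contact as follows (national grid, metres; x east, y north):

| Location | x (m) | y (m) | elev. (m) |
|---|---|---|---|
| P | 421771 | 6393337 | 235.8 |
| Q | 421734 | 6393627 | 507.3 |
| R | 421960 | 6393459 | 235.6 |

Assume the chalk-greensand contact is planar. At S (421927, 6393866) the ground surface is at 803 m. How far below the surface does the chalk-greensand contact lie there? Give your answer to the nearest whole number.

197 m

Let the plane be z = a·x + b·y + c.
Q−P: −37a + 290b = 271.5;  R−P: 189a + 122b = −0.2.
Solving gives a = −0.55931832, b = 0.86484559.
Then c = 235.8 − a·421771 − b·6393337 = −5293109.29.
At (421927, 6393866): z_contact = −235991.5 + 5529706.8 − 5293109.29 = 606.0 m.
Depth below ground = 803 − 606.0 = 197 m.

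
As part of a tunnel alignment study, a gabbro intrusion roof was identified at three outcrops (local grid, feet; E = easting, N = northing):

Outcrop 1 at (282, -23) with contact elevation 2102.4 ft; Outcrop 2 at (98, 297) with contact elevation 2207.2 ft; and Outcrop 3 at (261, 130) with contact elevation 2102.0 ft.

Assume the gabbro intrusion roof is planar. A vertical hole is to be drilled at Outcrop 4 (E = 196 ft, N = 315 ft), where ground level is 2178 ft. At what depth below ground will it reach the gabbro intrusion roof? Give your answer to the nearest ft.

47 ft

Let the plane be z = a·E + b·N + c.
Outcrop 2−Outcrop 1: −184a + 320b = 104.8;  Outcrop 3−Outcrop 1: −21a + 153b = −0.4.
Solving gives a = −0.75412, b = −0.10612.
Then c = 2102.4 − a·282 − b·-23 = 2312.62.
At (196, 315): z_contact = −147.8 − 33.4 + 2312.62 = 2131.4 ft.
Depth below ground = 2178 − 2131.4 = 47 ft.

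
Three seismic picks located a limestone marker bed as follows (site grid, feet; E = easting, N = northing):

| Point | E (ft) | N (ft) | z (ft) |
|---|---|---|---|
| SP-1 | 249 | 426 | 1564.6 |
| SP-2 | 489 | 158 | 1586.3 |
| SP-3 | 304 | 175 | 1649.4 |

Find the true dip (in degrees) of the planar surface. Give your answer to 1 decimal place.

29.6°

Two edge vectors: SP-1→SP-2 = (240, -268, 21.7), SP-1→SP-3 = (55, -251, 84.8).
Normal n = (SP-1→SP-2) × (SP-1→SP-3) = (-17279.7, -19158.5, -45500).
So ∂z/∂E = −n_x/n_z = −0.37977 and ∂z/∂N = −n_y/n_z = −0.42107.
Gradient magnitude |∇z| = √(a² + b²) = √(0.14423 + 0.17730) = 0.56703.
True dip = arctan(0.56703) = 29.6°, dipping toward NE (azimuth ≈ 042°).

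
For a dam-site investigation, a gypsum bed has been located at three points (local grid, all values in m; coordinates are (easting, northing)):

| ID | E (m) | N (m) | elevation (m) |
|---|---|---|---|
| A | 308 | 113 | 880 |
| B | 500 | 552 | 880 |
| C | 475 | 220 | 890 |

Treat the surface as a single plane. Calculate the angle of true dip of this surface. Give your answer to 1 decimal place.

5.2°

Two edge vectors: A→B = (192, 439, 0), A→C = (167, 107, 10).
Normal n = (A→B) × (A→C) = (4390, -1920, -52769).
So ∂z/∂E = −n_x/n_z = 0.08319 and ∂z/∂N = −n_y/n_z = −0.03638.
Gradient magnitude |∇z| = √(a² + b²) = √(0.00692 + 0.00132) = 0.09080.
True dip = arctan(0.09080) = 5.2°, dipping toward WNW (azimuth ≈ 294°).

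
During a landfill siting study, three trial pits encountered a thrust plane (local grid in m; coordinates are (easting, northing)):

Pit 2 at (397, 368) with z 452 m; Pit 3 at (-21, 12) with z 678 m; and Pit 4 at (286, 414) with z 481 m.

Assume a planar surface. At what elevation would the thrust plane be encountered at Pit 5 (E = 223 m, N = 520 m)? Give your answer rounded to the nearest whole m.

Two edge vectors: Pit 2→Pit 3 = (-418, -356, 226), Pit 2→Pit 4 = (-111, 46, 29).
Normal n = (Pit 2→Pit 3) × (Pit 2→Pit 4) = (-20720, -12964, -58744).
So ∂z/∂E = −n_x/n_z = −0.35272 and ∂z/∂N = −n_y/n_z = −0.22069.
Intercept c from Pit 2: 452 + 140.03 + 81.21 = 673.24.
At (223, 520): z = −78.7 − 114.8 + 673.24 = 479.8 m.

480 m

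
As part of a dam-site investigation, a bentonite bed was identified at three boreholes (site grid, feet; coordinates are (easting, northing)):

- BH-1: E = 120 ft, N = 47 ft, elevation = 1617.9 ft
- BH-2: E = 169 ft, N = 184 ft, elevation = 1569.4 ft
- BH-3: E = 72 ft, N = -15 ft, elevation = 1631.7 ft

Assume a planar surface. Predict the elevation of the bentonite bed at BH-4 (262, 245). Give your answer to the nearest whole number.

1570 ft

Two edge vectors: BH-1→BH-2 = (49, 137, -48.5), BH-1→BH-3 = (-48, -62, 13.8).
Normal n = (BH-1→BH-2) × (BH-1→BH-3) = (-1116.4, 1651.8, 3538).
So ∂z/∂E = −n_x/n_z = 0.31555 and ∂z/∂N = −n_y/n_z = −0.46687.
Intercept c from BH-1: 1617.9 − 37.87 + 21.94 = 1601.98.
At (262, 245): z = 82.7 − 114.4 + 1601.98 = 1570.3 ft.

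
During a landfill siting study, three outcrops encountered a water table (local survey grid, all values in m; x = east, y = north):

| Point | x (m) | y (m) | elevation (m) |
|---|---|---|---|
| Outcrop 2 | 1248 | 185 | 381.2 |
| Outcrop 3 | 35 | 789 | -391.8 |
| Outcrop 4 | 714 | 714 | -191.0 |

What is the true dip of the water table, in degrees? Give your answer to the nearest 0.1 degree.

Two edge vectors: Outcrop 2→Outcrop 3 = (-1213, 604, -773), Outcrop 2→Outcrop 4 = (-534, 529, -572.2).
Normal n = (Outcrop 2→Outcrop 3) × (Outcrop 2→Outcrop 4) = (63308.2, -281296.6, -319141).
So ∂z/∂x = −n_x/n_z = 0.19837 and ∂z/∂y = −n_y/n_z = −0.88142.
Gradient magnitude |∇z| = √(a² + b²) = √(0.03935 + 0.77690) = 0.90346.
True dip = arctan(0.90346) = 42.1°, dipping toward NNW (azimuth ≈ 347°).

42.1°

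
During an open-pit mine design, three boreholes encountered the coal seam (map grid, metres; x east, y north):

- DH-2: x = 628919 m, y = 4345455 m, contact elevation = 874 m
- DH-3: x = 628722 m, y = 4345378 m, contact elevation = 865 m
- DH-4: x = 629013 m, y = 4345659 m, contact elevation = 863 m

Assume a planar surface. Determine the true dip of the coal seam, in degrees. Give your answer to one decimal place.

Two edge vectors: DH-2→DH-3 = (-197, -77, -9), DH-2→DH-4 = (94, 204, -11).
Normal n = (DH-2→DH-3) × (DH-2→DH-4) = (2683, -3013, -32950).
So ∂z/∂x = −n_x/n_z = 0.08143 and ∂z/∂y = −n_y/n_z = −0.09144.
Gradient magnitude |∇z| = √(a² + b²) = √(0.00663 + 0.00836) = 0.12244.
True dip = arctan(0.12244) = 7.0°, dipping toward NW (azimuth ≈ 318°).

7.0°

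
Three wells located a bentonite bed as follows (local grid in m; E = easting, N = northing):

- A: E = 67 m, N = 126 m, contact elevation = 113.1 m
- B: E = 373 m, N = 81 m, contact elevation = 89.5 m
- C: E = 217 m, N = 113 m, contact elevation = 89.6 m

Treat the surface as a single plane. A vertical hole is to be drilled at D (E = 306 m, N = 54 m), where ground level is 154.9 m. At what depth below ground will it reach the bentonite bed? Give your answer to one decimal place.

Two edge vectors: A→B = (306, -45, -23.6), A→C = (150, -13, -23.5).
Normal n = (A→B) × (A→C) = (750.7, 3651, 2772).
So ∂z/∂E = −n_x/n_z = −0.27082 and ∂z/∂N = −n_y/n_z = −1.31710.
Intercept c from A: 113.1 + 18.14 + 165.95 = 297.20.
At (306, 54): z_contact = −82.87 − 71.12 + 297.20 = 143.21 m.
Depth below ground = 154.9 − 143.21 = 11.7 m.

11.7 m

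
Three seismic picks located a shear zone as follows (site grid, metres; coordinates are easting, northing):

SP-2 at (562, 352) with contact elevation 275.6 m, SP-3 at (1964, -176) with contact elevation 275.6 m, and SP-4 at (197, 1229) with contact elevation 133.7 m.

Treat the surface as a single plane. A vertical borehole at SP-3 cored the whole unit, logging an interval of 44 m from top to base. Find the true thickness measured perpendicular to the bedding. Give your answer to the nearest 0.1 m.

43.1 m

Let the plane be z = a·easting + b·northing + c.
SP-3−SP-2: 1402a − 528b = 0;  SP-4−SP-2: −365a + 877b = −141.9.
Solving gives a = −0.07226, b = −0.19188.
|∇z| = √(a²+b²) = 0.20503, so dip δ = arctan(0.20503) = 11.59°.
True thickness = vertical thickness × cos δ = 44 × cos 11.59° = 43.1 m.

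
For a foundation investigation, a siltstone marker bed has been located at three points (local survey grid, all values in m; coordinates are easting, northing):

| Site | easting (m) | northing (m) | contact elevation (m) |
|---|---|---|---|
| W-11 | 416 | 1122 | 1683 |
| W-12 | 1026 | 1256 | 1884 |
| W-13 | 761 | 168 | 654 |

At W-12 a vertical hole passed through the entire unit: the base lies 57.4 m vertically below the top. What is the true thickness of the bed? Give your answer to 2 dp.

38.36 m

Let the plane be z = a·easting + b·northing + c.
W-12−W-11: 610a + 134b = 201;  W-13−W-11: 345a − 954b = −1029.
Solving gives a = 0.08575, b = 1.10963.
|∇z| = √(a²+b²) = 1.11294, so dip δ = arctan(1.11294) = 48.06°.
True thickness = vertical thickness × cos δ = 57.4 × cos 48.06° = 38.36 m.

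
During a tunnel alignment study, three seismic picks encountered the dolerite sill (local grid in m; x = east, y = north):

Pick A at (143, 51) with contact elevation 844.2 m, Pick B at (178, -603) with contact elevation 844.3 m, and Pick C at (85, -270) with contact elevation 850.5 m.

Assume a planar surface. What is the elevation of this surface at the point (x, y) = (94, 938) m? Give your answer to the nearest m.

844 m

Let the plane be z = a·x + b·y + c.
Pick B−Pick A: 35a − 654b = 0.1;  Pick C−Pick A: −58a − 321b = 6.3.
Solving gives a = −0.08315, b = −0.00460.
Then c = 844.2 − a·143 − b·51 = 856.32.
At (94, 938): z = −7.8 − 4.3 + 856.32 = 844.2 m.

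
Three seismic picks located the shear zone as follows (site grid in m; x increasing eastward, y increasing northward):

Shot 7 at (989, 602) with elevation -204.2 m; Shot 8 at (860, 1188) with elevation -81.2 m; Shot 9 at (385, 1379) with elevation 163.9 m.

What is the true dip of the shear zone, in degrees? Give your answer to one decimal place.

25.9°

Two edge vectors: Shot 7→Shot 8 = (-129, 586, 123), Shot 7→Shot 9 = (-604, 777, 368.1).
Normal n = (Shot 7→Shot 8) × (Shot 7→Shot 9) = (120135.6, -26807.1, 253711).
So ∂z/∂x = −n_x/n_z = −0.47351 and ∂z/∂y = −n_y/n_z = 0.10566.
Gradient magnitude |∇z| = √(a² + b²) = √(0.22422 + 0.01116) = 0.48516.
True dip = arctan(0.48516) = 25.9°, dipping toward ESE (azimuth ≈ 103°).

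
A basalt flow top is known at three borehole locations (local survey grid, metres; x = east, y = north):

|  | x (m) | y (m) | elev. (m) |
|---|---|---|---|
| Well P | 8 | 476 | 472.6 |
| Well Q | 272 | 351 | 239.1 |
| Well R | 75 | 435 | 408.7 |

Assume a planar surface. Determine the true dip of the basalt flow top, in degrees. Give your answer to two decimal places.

39.29°

Let the plane be z = a·x + b·y + c.
Well Q−Well P: 264a − 125b = −233.5;  Well R−Well P: 67a − 41b = −63.9.
Solving gives a = −0.64761, b = 0.50024.
Gradient magnitude |∇z| = √(a² + b²) = √(0.41940 + 0.25025) = 0.81832.
True dip = arctan(0.81832) = 39.29°, dipping toward SE (azimuth ≈ 128°).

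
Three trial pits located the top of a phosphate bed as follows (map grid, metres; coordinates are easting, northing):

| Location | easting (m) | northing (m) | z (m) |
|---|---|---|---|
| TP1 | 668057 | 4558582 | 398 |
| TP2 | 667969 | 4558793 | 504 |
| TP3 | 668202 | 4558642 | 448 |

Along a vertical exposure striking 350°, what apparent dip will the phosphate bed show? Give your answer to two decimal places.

27.58°

Two edge vectors: TP1→TP2 = (-88, 211, 106), TP1→TP3 = (145, 60, 50).
Normal n = (TP1→TP2) × (TP1→TP3) = (4190, 19770, -35875).
So ∂z/∂easting = −n_x/n_z = 0.11679 and ∂z/∂northing = −n_y/n_z = 0.55108.
Unit vector along 350° is (sin 350°, cos 350°) = (-0.1736, 0.9848).
Slope in that direction = a·(-0.1736) + b·(0.9848) = 0.52243.
Apparent dip = arctan|0.52243| = 27.58° (true dip is 29.4°, so apparent ≤ true as expected).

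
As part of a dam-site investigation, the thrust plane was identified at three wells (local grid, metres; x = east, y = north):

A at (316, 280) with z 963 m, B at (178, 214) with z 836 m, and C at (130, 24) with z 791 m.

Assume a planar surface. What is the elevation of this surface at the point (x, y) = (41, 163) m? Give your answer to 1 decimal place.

710.0 m

Let the plane be z = a·x + b·y + c.
B−A: −138a − 66b = −127;  C−A: −186a − 256b = −172.
Solving gives a = 0.91792, b = 0.00495.
Then c = 963 − a·316 − b·280 = 671.55.
At (41, 163): z = 37.6 + 0.8 + 671.55 = 710.0 m.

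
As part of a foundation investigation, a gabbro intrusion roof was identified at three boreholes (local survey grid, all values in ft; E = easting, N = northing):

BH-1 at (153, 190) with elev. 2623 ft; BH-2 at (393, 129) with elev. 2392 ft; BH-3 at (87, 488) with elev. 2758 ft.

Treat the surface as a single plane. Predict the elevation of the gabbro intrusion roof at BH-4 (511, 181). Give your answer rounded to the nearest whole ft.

Let the plane be z = a·E + b·N + c.
BH-2−BH-1: 240a − 61b = −231;  BH-3−BH-1: −66a + 298b = 135.
Solving gives a = −0.89790, b = 0.25416.
Then c = 2623 − a·153 − b·190 = 2712.09.
At (511, 181): z = −458.8 + 46.0 + 2712.09 = 2299.3 ft.

2299 ft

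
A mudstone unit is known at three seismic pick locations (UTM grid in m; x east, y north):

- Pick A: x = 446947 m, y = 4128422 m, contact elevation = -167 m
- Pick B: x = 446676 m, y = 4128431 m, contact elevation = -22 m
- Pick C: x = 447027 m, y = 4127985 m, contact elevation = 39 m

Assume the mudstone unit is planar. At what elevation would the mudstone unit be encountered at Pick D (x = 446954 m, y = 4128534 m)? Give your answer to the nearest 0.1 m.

-235.0 m

Two edge vectors: Pick A→Pick B = (-271, 9, 145), Pick A→Pick C = (80, -437, 206).
Normal n = (Pick A→Pick B) × (Pick A→Pick C) = (65219, 67426, 117707).
So ∂z/∂x = −n_x/n_z = −0.554079197 and ∂z/∂y = −n_y/n_z = −0.572829144.
Intercept c from Pick A: -167 + 247644.03 + 2364880.44 = 2612357.47.
At (446954, 4128534): z = −247647.9 − 2364944.6 + 2612357.47 = -235.0 m.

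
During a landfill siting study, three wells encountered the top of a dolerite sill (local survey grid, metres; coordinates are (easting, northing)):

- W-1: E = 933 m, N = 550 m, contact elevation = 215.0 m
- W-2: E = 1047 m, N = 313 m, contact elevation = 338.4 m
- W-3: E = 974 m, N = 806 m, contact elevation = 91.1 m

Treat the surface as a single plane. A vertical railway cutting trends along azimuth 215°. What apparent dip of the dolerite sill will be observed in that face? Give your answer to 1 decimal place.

20.4°

Let the plane be z = a·E + b·N + c.
W-2−W-1: 114a − 237b = 123.4;  W-3−W-1: 41a + 256b = −123.9.
Solving gives a = 0.05722, b = −0.49315.
Unit vector along 215° is (sin 215°, cos 215°) = (-0.5736, -0.8192).
Slope in that direction = a·(-0.5736) + b·(-0.8192) = 0.37114.
Apparent dip = arctan|0.37114| = 20.4° (true dip is 26.4°, so apparent ≤ true as expected).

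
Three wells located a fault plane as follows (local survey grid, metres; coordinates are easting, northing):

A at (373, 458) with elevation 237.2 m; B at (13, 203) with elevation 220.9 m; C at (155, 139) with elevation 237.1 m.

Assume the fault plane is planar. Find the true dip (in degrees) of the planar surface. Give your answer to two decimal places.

Two edge vectors: A→B = (-360, -255, -16.3), A→C = (-218, -319, -0.1).
Normal n = (A→B) × (A→C) = (-5174.2, 3517.4, 59250).
So ∂z/∂easting = −n_x/n_z = 0.08733 and ∂z/∂northing = −n_y/n_z = −0.05937.
Gradient magnitude |∇z| = √(a² + b²) = √(0.00763 + 0.00352) = 0.10560.
True dip = arctan(0.10560) = 6.03°, dipping toward NW (azimuth ≈ 304°).

6.03°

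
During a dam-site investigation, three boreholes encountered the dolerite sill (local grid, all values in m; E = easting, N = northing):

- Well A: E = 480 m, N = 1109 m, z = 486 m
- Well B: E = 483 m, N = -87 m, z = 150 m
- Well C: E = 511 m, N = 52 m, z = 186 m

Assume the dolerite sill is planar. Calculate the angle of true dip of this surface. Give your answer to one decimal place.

16.7°

Let the plane be z = a·E + b·N + c.
Well B−Well A: 3a − 1196b = −336;  Well C−Well A: 31a − 1057b = −300.
Solving gives a = −0.10759, b = 0.28067.
Gradient magnitude |∇z| = √(a² + b²) = √(0.01158 + 0.07877) = 0.30058.
True dip = arctan(0.30058) = 16.7°, dipping toward SSE (azimuth ≈ 159°).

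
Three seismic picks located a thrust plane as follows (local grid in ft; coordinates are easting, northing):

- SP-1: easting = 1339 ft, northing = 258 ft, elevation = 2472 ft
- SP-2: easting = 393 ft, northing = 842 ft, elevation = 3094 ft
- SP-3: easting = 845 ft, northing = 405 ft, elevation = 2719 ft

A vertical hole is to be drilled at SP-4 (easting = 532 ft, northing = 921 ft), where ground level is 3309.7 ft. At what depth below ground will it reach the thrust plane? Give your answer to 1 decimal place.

Two edge vectors: SP-1→SP-2 = (-946, 584, 622), SP-1→SP-3 = (-494, 147, 247).
Normal n = (SP-1→SP-2) × (SP-1→SP-3) = (52814, -73606, 149434).
So ∂z/∂easting = −n_x/n_z = −0.353427 and ∂z/∂northing = −n_y/n_z = 0.492565.
Intercept c from SP-1: 2472 + 473.24 − 127.08 = 2818.16.
At (532, 921): z_contact = −188.02 + 453.65 + 2818.16 = 3083.79 ft.
Depth below ground = 3309.7 − 3083.79 = 225.9 ft.

225.9 ft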